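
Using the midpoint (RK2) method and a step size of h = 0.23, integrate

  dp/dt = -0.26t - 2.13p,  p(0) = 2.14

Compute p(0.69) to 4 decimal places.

0.4941

Midpoint: k1 = f(t_n, p_n); k2 = f(t_n + h/2, p_n + (h/2)·k1); p_{n+1} = p_n + h·k2.
t=0.000000, p=2.140000:
  k1 = f(0.000000, 2.140000) = -4.558200
  k2 = f(0.115000, 1.615807) = -3.471569
  p ← 2.140000 + 0.23·(-3.471569) = 1.341539
t=0.230000, p=1.341539:
  k1 = f(0.230000, 1.341539) = -2.917278
  k2 = f(0.345000, 1.006052) = -2.232591
  p ← 1.341539 + 0.23·(-2.232591) = 0.828043
t=0.460000, p=0.828043:
  k1 = f(0.460000, 0.828043) = -1.883332
  k2 = f(0.575000, 0.611460) = -1.451910
  p ← 0.828043 + 0.23·(-1.451910) = 0.494104
p(0.69) ≈ 0.4941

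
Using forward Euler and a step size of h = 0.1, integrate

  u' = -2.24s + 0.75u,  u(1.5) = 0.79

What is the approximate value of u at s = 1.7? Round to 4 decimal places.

0.1933

Euler: u_{n+1} = u_n + h·f(s_n, u_n).
s=1.500000, u=0.790000: f=-2.767500 → u ← 0.790000 + 0.1·(-2.767500) = 0.513250
s=1.600000, u=0.513250: f=-3.199063 → u ← 0.513250 + 0.1·(-3.199063) = 0.193344
u(1.7) ≈ 0.1933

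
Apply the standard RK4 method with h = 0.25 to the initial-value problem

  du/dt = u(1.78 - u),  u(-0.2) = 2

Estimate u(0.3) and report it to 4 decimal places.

1.8643

RK4: k1 = f(t_n, u_n); k2 = f(t_n + h/2, u_n + (h/2)·k1); k3 = f(t_n + h/2, u_n + (h/2)·k2); k4 = f(t_n + h, u_n + h·k3); u_{n+1} = u_n + (h/6)·(k1 + 2k2 + 2k3 + k4).
t=-0.200000, u=2.000000:
  k1 = f(-0.200000, 2.000000) = -0.440000
  k2 = f(-0.075000, 1.945000) = -0.320925
  k3 = f(-0.075000, 1.959884) = -0.352553
  k4 = f(0.050000, 1.911862) = -0.252102
  u ← 2.000000 + (0.25/6)·(k1 + 2k2 + 2k3 + k4) = 1.915039
t=0.050000, u=1.915039:
  k1 = f(0.050000, 1.915039) = -0.258606
  k2 = f(0.175000, 1.882714) = -0.193380
  k3 = f(0.175000, 1.890867) = -0.209634
  k4 = f(0.300000, 1.862631) = -0.153911
  u ← 1.915039 + (0.25/6)·(k1 + 2k2 + 2k3 + k4) = 1.864267
u(0.3) ≈ 1.8643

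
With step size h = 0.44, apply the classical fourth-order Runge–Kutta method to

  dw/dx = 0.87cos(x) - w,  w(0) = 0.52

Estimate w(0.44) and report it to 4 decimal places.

0.6335

RK4: k1 = f(x_n, w_n); k2 = f(x_n + h/2, w_n + (h/2)·k1); k3 = f(x_n + h/2, w_n + (h/2)·k2); k4 = f(x_n + h, w_n + h·k3); w_{n+1} = w_n + (h/6)·(k1 + 2k2 + 2k3 + k4).
x=0.000000, w=0.520000:
  k1 = f(0.000000, 0.520000) = 0.350000
  k2 = f(0.220000, 0.597000) = 0.252031
  k3 = f(0.220000, 0.575447) = 0.273584
  k4 = f(0.440000, 0.640377) = 0.146757
  w ← 0.520000 + (0.44/6)·(k1 + 2k2 + 2k3 + k4) = 0.633519
w(0.44) ≈ 0.6335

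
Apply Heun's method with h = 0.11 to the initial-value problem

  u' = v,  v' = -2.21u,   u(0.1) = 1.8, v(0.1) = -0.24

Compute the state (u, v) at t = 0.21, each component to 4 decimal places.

Heun on (u,v): k1 = f(t_n, state_n); k2 = f(t_n + h, state_n + h·k1); state_{n+1} = state_n + (h/2)·(k1 + k2).
0.100000: (1.800000, -0.240000)
  k1 = (-0.240000, -3.978000)
  predictor → (1.773600, -0.677580)
  k2 = (-0.677580, -3.919656)
  → (1.749533, -0.674371)
(u(0.21), v(0.21)) ≈ (1.7495, -0.6744)

1.7495, -0.6744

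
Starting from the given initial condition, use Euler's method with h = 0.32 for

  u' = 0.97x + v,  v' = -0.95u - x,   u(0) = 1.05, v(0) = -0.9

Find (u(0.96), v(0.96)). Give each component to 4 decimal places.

0.1728, -1.9013

Euler on (u,v): u_{n+1} = u_n + h·u', v_{n+1} = v_n + h·v'.
0.000000: (1.050000, -0.900000); f=(-0.900000, -0.997500) → (0.762000, -1.219200)
0.320000: (0.762000, -1.219200); f=(-0.908800, -1.043900) → (0.471184, -1.553248)
0.640000: (0.471184, -1.553248); f=(-0.932448, -1.087625) → (0.172801, -1.901288)
(u(0.96), v(0.96)) ≈ (0.1728, -1.9013)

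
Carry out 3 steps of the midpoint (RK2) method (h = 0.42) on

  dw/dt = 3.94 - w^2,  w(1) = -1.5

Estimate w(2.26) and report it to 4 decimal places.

Midpoint: k1 = f(t_n, w_n); k2 = f(t_n + h/2, w_n + (h/2)·k1); w_{n+1} = w_n + h·k2.
t=1.000000, w=-1.500000:
  k1 = f(1.000000, -1.500000) = 1.690000
  k2 = f(1.210000, -1.145100) = 2.628746
  w ← -1.500000 + 0.42·2.628746 = -0.395927
t=1.420000, w=-0.395927:
  k1 = f(1.420000, -0.395927) = 3.783242
  k2 = f(1.630000, 0.398554) = 3.781155
  w ← -0.395927 + 0.42·3.781155 = 1.192158
t=1.840000, w=1.192158:
  k1 = f(1.840000, 1.192158) = 2.518759
  k2 = f(2.050000, 1.721098) = 0.977823
  w ← 1.192158 + 0.42·0.977823 = 1.602844
w(2.26) ≈ 1.6028

1.6028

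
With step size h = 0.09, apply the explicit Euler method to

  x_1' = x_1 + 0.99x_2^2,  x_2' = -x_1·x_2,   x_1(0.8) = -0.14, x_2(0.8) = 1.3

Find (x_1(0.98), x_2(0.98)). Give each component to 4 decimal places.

0.1522, 1.3166

Euler on (x_1,x_2): x_1_{n+1} = x_1_n + h·x_1', x_2_{n+1} = x_2_n + h·x_2'.
0.800000: (-0.140000, 1.300000); f=(1.533100, 0.182000) → (-0.002021, 1.316380)
0.890000: (-0.002021, 1.316380); f=(1.713507, 0.002660) → (0.152195, 1.316619)
(x_1(0.98), x_2(0.98)) ≈ (0.1522, 1.3166)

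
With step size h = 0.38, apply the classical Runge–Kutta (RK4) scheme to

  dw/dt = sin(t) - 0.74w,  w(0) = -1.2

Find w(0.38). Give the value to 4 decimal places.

-0.8408

RK4: k1 = f(t_n, w_n); k2 = f(t_n + h/2, w_n + (h/2)·k1); k3 = f(t_n + h/2, w_n + (h/2)·k2); k4 = f(t_n + h, w_n + h·k3); w_{n+1} = w_n + (h/6)·(k1 + 2k2 + 2k3 + k4).
t=0.000000, w=-1.200000:
  k1 = f(0.000000, -1.200000) = 0.888000
  k2 = f(0.190000, -1.031280) = 0.952006
  k3 = f(0.190000, -1.019119) = 0.943007
  k4 = f(0.380000, -0.841657) = 0.993747
  w ← -1.200000 + (0.38/6)·(k1 + 2k2 + 2k3 + k4) = -0.840788
w(0.38) ≈ -0.8408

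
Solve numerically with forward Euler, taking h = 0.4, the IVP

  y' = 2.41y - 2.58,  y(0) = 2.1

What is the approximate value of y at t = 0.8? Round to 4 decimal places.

Euler: y_{n+1} = y_n + h·f(t_n, y_n).
t=0.000000, y=2.100000: f=2.481000 → y ← 2.100000 + 0.4·2.481000 = 3.092400
t=0.400000, y=3.092400: f=4.872684 → y ← 3.092400 + 0.4·4.872684 = 5.041474
y(0.8) ≈ 5.0415

5.0415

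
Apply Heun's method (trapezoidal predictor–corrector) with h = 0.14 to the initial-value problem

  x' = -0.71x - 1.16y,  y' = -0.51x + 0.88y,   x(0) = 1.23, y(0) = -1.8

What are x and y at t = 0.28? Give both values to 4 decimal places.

Heun on (x,y): k1 = f(t_n, state_n); k2 = f(t_n + h, state_n + h·k1); state_{n+1} = state_n + (h/2)·(k1 + k2).
0.000000: (1.230000, -1.800000)
  k1 = (1.214700, -2.211300)
  predictor → (1.400058, -2.109582)
  k2 = (1.453074, -2.570462)
  → (1.416744, -2.134723)
0.140000: (1.416744, -2.134723)
  k1 = (1.470391, -2.601096)
  predictor → (1.622599, -2.498877)
  k2 = (1.746652, -3.026537)
  → (1.641937, -2.528658)
(x(0.28), y(0.28)) ≈ (1.6419, -2.5287)

1.6419, -2.5287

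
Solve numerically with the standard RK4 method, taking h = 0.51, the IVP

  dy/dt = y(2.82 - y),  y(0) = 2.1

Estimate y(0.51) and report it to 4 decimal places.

2.5973

RK4: k1 = f(t_n, y_n); k2 = f(t_n + h/2, y_n + (h/2)·k1); k3 = f(t_n + h/2, y_n + (h/2)·k2); k4 = f(t_n + h, y_n + h·k3); y_{n+1} = y_n + (h/6)·(k1 + 2k2 + 2k3 + k4).
t=0.000000, y=2.100000:
  k1 = f(0.000000, 2.100000) = 1.512000
  k2 = f(0.255000, 2.485560) = 0.831271
  k3 = f(0.255000, 2.311974) = 1.174543
  k4 = f(0.510000, 2.699017) = 0.326536
  y ← 2.100000 + (0.51/6)·(k1 + 2k2 + 2k3 + k4) = 2.597264
y(0.51) ≈ 2.5973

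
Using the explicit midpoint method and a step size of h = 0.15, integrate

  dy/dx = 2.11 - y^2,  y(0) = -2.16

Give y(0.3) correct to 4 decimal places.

-3.7526

Midpoint: k1 = f(x_n, y_n); k2 = f(x_n + h/2, y_n + (h/2)·k1); y_{n+1} = y_n + h·k2.
x=0.000000, y=-2.160000:
  k1 = f(0.000000, -2.160000) = -2.555600
  k2 = f(0.075000, -2.351670) = -3.420352
  y ← -2.160000 + 0.15·(-3.420352) = -2.673053
x=0.150000, y=-2.673053:
  k1 = f(0.150000, -2.673053) = -5.035211
  k2 = f(0.225000, -3.050694) = -7.196731
  y ← -2.673053 + 0.15·(-7.196731) = -3.752562
y(0.3) ≈ -3.7526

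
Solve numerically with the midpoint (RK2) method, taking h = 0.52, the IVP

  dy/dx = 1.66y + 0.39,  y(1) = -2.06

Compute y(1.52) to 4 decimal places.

-4.3153

Midpoint: k1 = f(x_n, y_n); k2 = f(x_n + h/2, y_n + (h/2)·k1); y_{n+1} = y_n + h·k2.
x=1.000000, y=-2.060000:
  k1 = f(1.000000, -2.060000) = -3.029600
  k2 = f(1.260000, -2.847696) = -4.337175
  y ← -2.060000 + 0.52·(-4.337175) = -4.315331
y(1.52) ≈ -4.3153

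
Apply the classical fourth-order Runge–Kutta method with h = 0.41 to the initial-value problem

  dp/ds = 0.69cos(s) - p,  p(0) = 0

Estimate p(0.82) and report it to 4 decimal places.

0.3355

RK4: k1 = f(s_n, p_n); k2 = f(s_n + h/2, p_n + (h/2)·k1); k3 = f(s_n + h/2, p_n + (h/2)·k2); k4 = f(s_n + h, p_n + h·k3); p_{n+1} = p_n + (h/6)·(k1 + 2k2 + 2k3 + k4).
s=0.000000, p=0.000000:
  k1 = f(0.000000, 0.000000) = 0.690000
  k2 = f(0.205000, 0.141450) = 0.534102
  k3 = f(0.205000, 0.109491) = 0.566061
  k4 = f(0.410000, 0.232085) = 0.400728
  p ← 0.000000 + (0.41/6)·(k1 + 2k2 + 2k3 + k4) = 0.224889
s=0.410000, p=0.224889:
  k1 = f(0.410000, 0.224889) = 0.407925
  k2 = f(0.615000, 0.308513) = 0.255060
  k3 = f(0.615000, 0.277176) = 0.286398
  k4 = f(0.820000, 0.342312) = 0.128421
  p ← 0.224889 + (0.41/6)·(k1 + 2k2 + 2k3 + k4) = 0.335538
p(0.82) ≈ 0.3355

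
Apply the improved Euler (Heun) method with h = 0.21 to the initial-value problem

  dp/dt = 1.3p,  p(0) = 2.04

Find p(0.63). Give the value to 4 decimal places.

Heun: k1 = f(t_n, p_n); k2 = f(t_n + h, p_n + h·k1); p_{n+1} = p_n + (h/2)·(k1 + k2).
t=0.000000, p=2.040000:
  k1 = f(0.000000, 2.040000) = 2.652000
  k2 = f(0.210000, 2.596920) = 3.375996
  p ← 2.040000 + (0.21/2)·(2.652000 + 3.375996) = 2.672940
t=0.210000, p=2.672940:
  k1 = f(0.210000, 2.672940) = 3.474821
  k2 = f(0.420000, 3.402652) = 4.423448
  p ← 2.672940 + (0.21/2)·(3.474821 + 4.423448) = 3.502258
t=0.420000, p=3.502258:
  k1 = f(0.420000, 3.502258) = 4.552935
  k2 = f(0.630000, 4.458374) = 5.795887
  p ← 3.502258 + (0.21/2)·(4.552935 + 5.795887) = 4.588884
p(0.63) ≈ 4.5889

4.5889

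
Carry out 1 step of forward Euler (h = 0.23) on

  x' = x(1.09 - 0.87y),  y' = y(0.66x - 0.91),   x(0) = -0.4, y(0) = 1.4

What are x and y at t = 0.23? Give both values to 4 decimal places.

Euler on (x,y): x_{n+1} = x_n + h·x', y_{n+1} = y_n + h·y'.
0.000000: (-0.400000, 1.400000); f=(0.051200, -1.643600) → (-0.388224, 1.021972)
(x(0.23), y(0.23)) ≈ (-0.3882, 1.0220)

-0.3882, 1.0220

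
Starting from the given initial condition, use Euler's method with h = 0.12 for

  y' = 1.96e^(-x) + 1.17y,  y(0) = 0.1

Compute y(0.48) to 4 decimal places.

1.1643

Euler: y_{n+1} = y_n + h·f(x_n, y_n).
x=0.000000, y=0.100000: f=2.077000 → y ← 0.100000 + 0.12·2.077000 = 0.349240
x=0.120000, y=0.349240: f=2.146975 → y ← 0.349240 + 0.12·2.146975 = 0.606877
x=0.240000, y=0.606877: f=2.251837 → y ← 0.606877 + 0.12·2.251837 = 0.877097
x=0.360000, y=0.877097: f=2.393650 → y ← 0.877097 + 0.12·2.393650 = 1.164335
y(0.48) ≈ 1.1643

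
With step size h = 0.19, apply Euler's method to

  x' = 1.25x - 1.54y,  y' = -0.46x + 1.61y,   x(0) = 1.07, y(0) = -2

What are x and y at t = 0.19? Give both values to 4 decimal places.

Euler on (x,y): x_{n+1} = x_n + h·x', y_{n+1} = y_n + h·y'.
0.000000: (1.070000, -2.000000); f=(4.417500, -3.712200) → (1.909325, -2.705318)
(x(0.19), y(0.19)) ≈ (1.9093, -2.7053)

1.9093, -2.7053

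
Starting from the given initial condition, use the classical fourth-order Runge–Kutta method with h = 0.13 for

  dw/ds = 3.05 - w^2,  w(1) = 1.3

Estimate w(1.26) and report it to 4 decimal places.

RK4: k1 = f(s_n, w_n); k2 = f(s_n + h/2, w_n + (h/2)·k1); k3 = f(s_n + h/2, w_n + (h/2)·k2); k4 = f(s_n + h, w_n + h·k3); w_{n+1} = w_n + (h/6)·(k1 + 2k2 + 2k3 + k4).
s=1.000000, w=1.300000:
  k1 = f(1.000000, 1.300000) = 1.360000
  k2 = f(1.065000, 1.388400) = 1.122345
  k3 = f(1.065000, 1.372952) = 1.165002
  k4 = f(1.130000, 1.451450) = 0.943292
  w ← 1.300000 + (0.13/6)·(k1 + 2k2 + 2k3 + k4) = 1.449023
s=1.130000, w=1.449023:
  k1 = f(1.130000, 1.449023) = 0.950332
  k2 = f(1.195000, 1.510795) = 0.767500
  k3 = f(1.195000, 1.498911) = 0.803267
  k4 = f(1.260000, 1.553448) = 0.636800
  w ← 1.449023 + (0.13/6)·(k1 + 2k2 + 2k3 + k4) = 1.551477
w(1.26) ≈ 1.5515

1.5515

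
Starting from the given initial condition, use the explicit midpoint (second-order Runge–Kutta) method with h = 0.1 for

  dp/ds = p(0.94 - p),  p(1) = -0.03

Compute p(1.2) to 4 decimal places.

-0.0364

Midpoint: k1 = f(s_n, p_n); k2 = f(s_n + h/2, p_n + (h/2)·k1); p_{n+1} = p_n + h·k2.
s=1.000000, p=-0.030000:
  k1 = f(1.000000, -0.030000) = -0.029100
  k2 = f(1.050000, -0.031455) = -0.030557
  p ← -0.030000 + 0.1·(-0.030557) = -0.033056
s=1.100000, p=-0.033056:
  k1 = f(1.100000, -0.033056) = -0.032165
  k2 = f(1.150000, -0.034664) = -0.033786
  p ← -0.033056 + 0.1·(-0.033786) = -0.036434
p(1.2) ≈ -0.0364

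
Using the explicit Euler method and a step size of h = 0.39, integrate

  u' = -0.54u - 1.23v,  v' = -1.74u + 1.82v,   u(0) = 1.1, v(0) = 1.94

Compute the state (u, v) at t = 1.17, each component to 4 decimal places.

-3.1408, 8.4572

Euler on (u,v): u_{n+1} = u_n + h·u', v_{n+1} = v_n + h·v'.
0.000000: (1.100000, 1.940000); f=(-2.980200, 1.616800) → (-0.062278, 2.570552)
0.390000: (-0.062278, 2.570552); f=(-3.128149, 4.786768) → (-1.282256, 4.437392)
0.780000: (-1.282256, 4.437392); f=(-4.765573, 10.307178) → (-3.140830, 8.457191)
(u(1.17), v(1.17)) ≈ (-3.1408, 8.4572)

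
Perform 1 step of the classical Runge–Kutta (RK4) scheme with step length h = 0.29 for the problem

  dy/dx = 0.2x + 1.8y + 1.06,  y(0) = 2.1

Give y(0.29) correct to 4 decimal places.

3.9521

RK4: k1 = f(x_n, y_n); k2 = f(x_n + h/2, y_n + (h/2)·k1); k3 = f(x_n + h/2, y_n + (h/2)·k2); k4 = f(x_n + h, y_n + h·k3); y_{n+1} = y_n + (h/6)·(k1 + 2k2 + 2k3 + k4).
x=0.000000, y=2.100000:
  k1 = f(0.000000, 2.100000) = 4.840000
  k2 = f(0.145000, 2.801800) = 6.132240
  k3 = f(0.145000, 2.989175) = 6.469515
  k4 = f(0.290000, 3.976159) = 8.275087
  y ← 2.100000 + (0.29/6)·(k1 + 2k2 + 2k3 + k4) = 3.952065
y(0.29) ≈ 3.9521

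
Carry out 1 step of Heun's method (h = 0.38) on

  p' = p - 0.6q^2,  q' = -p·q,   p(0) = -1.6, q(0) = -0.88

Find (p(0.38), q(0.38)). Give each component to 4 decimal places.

-2.6736, -1.7886

Heun on (p,q): k1 = f(t_n, state_n); k2 = f(t_n + h, state_n + h·k1); state_{n+1} = state_n + (h/2)·(k1 + k2).
0.000000: (-1.600000, -0.880000)
  k1 = (-2.064640, -1.408000)
  predictor → (-2.384563, -1.415040)
  k2 = (-3.585966, -3.374252)
  → (-2.673615, -1.788628)
(p(0.38), q(0.38)) ≈ (-2.6736, -1.7886)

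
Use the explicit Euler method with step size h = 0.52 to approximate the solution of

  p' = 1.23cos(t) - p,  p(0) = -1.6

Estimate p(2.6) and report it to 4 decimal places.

-0.1793

Euler: p_{n+1} = p_n + h·f(t_n, p_n).
t=0.000000, p=-1.600000: f=2.830000 → p ← -1.600000 + 0.52·2.830000 = -0.128400
t=0.520000, p=-0.128400: f=1.195818 → p ← -0.128400 + 0.52·1.195818 = 0.493425
t=1.040000, p=0.493425: f=0.129226 → p ← 0.493425 + 0.52·0.129226 = 0.560623
t=1.560000, p=0.560623: f=-0.547343 → p ← 0.560623 + 0.52·(-0.547343) = 0.276004
t=2.080000, p=0.276004: f=-0.875607 → p ← 0.276004 + 0.52·(-0.875607) = -0.179312
p(2.6) ≈ -0.1793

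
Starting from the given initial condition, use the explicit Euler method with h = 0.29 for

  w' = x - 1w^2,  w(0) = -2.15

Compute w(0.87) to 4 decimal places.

-20.7378

Euler: w_{n+1} = w_n + h·f(x_n, w_n).
x=0.000000, w=-2.150000: f=-4.622500 → w ← -2.150000 + 0.29·(-4.622500) = -3.490525
x=0.290000, w=-3.490525: f=-11.893765 → w ← -3.490525 + 0.29·(-11.893765) = -6.939717
x=0.580000, w=-6.939717: f=-47.579669 → w ← -6.939717 + 0.29·(-47.579669) = -20.737821
w(0.87) ≈ -20.7378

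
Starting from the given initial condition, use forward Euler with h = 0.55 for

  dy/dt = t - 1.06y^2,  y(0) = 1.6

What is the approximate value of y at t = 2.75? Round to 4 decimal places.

1.5062

Euler: y_{n+1} = y_n + h·f(t_n, y_n).
t=0.000000, y=1.600000: f=-2.713600 → y ← 1.600000 + 0.55·(-2.713600) = 0.107520
t=0.550000, y=0.107520: f=0.537746 → y ← 0.107520 + 0.55·0.537746 = 0.403280
t=1.100000, y=0.403280: f=0.927607 → y ← 0.403280 + 0.55·0.927607 = 0.913464
t=1.650000, y=0.913464: f=0.765518 → y ← 0.913464 + 0.55·0.765518 = 1.334499
t=2.200000, y=1.334499: f=0.312259 → y ← 1.334499 + 0.55·0.312259 = 1.506241
y(2.75) ≈ 1.5062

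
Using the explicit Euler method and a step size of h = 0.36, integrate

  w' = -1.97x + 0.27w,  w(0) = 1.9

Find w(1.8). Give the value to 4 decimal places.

0.2076

Euler: w_{n+1} = w_n + h·f(x_n, w_n).
x=0.000000, w=1.900000: f=0.513000 → w ← 1.900000 + 0.36·0.513000 = 2.084680
x=0.360000, w=2.084680: f=-0.146336 → w ← 2.084680 + 0.36·(-0.146336) = 2.031999
x=0.720000, w=2.031999: f=-0.869760 → w ← 2.031999 + 0.36·(-0.869760) = 1.718885
x=1.080000, w=1.718885: f=-1.663501 → w ← 1.718885 + 0.36·(-1.663501) = 1.120025
x=1.440000, w=1.120025: f=-2.534393 → w ← 1.120025 + 0.36·(-2.534393) = 0.207643
w(1.8) ≈ 0.2076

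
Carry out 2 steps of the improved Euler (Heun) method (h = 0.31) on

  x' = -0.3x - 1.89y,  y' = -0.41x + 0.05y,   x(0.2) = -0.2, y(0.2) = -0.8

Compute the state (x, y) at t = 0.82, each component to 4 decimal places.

Heun on (x,y): k1 = f(t_n, state_n); k2 = f(t_n + h, state_n + h·k1); state_{n+1} = state_n + (h/2)·(k1 + k2).
0.200000: (-0.200000, -0.800000)
  k1 = (1.572000, 0.042000)
  predictor → (0.287320, -0.786980)
  k2 = (1.401196, -0.157150)
  → (0.260845, -0.817848)
0.510000: (0.260845, -0.817848)
  k1 = (1.467480, -0.147839)
  predictor → (0.715764, -0.863678)
  k2 = (1.417623, -0.336647)
  → (0.708036, -0.892944)
(x(0.82), y(0.82)) ≈ (0.7080, -0.8929)

0.7080, -0.8929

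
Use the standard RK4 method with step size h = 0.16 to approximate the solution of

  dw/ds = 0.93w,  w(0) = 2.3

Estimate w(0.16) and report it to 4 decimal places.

RK4: k1 = f(s_n, w_n); k2 = f(s_n + h/2, w_n + (h/2)·k1); k3 = f(s_n + h/2, w_n + (h/2)·k2); k4 = f(s_n + h, w_n + h·k3); w_{n+1} = w_n + (h/6)·(k1 + 2k2 + 2k3 + k4).
s=0.000000, w=2.300000:
  k1 = f(0.000000, 2.300000) = 2.139000
  k2 = f(0.080000, 2.471120) = 2.298142
  k3 = f(0.080000, 2.483851) = 2.309982
  k4 = f(0.160000, 2.669597) = 2.482725
  w ← 2.300000 + (0.16/6)·(k1 + 2k2 + 2k3 + k4) = 2.669013
w(0.16) ≈ 2.6690

2.6690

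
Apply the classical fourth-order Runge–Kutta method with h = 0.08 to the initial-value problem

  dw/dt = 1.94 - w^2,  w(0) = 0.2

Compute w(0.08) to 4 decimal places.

RK4: k1 = f(t_n, w_n); k2 = f(t_n + h/2, w_n + (h/2)·k1); k3 = f(t_n + h/2, w_n + (h/2)·k2); k4 = f(t_n + h, w_n + h·k3); w_{n+1} = w_n + (h/6)·(k1 + 2k2 + 2k3 + k4).
t=0.000000, w=0.200000:
  k1 = f(0.000000, 0.200000) = 1.900000
  k2 = f(0.040000, 0.276000) = 1.863824
  k3 = f(0.040000, 0.274553) = 1.864621
  k4 = f(0.080000, 0.349170) = 1.818081
  w ← 0.200000 + (0.08/6)·(k1 + 2k2 + 2k3 + k4) = 0.349000
w(0.08) ≈ 0.3490

0.3490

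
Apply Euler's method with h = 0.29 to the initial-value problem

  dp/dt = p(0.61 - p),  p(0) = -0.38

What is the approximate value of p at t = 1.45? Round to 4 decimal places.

Euler: p_{n+1} = p_n + h·f(t_n, p_n).
t=0.000000, p=-0.380000: f=-0.376200 → p ← -0.380000 + 0.29·(-0.376200) = -0.489098
t=0.290000, p=-0.489098: f=-0.537567 → p ← -0.489098 + 0.29·(-0.537567) = -0.644992
t=0.580000, p=-0.644992: f=-0.809460 → p ← -0.644992 + 0.29·(-0.809460) = -0.879736
t=0.870000, p=-0.879736: f=-1.310574 → p ← -0.879736 + 0.29·(-1.310574) = -1.259802
t=1.160000, p=-1.259802: f=-2.355581 → p ← -1.259802 + 0.29·(-2.355581) = -1.942921
p(1.45) ≈ -1.9429

-1.9429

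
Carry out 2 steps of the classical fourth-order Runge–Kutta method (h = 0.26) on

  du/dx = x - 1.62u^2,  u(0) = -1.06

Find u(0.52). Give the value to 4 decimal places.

-6.8300

RK4: k1 = f(x_n, u_n); k2 = f(x_n + h/2, u_n + (h/2)·k1); k3 = f(x_n + h/2, u_n + (h/2)·k2); k4 = f(x_n + h, u_n + h·k3); u_{n+1} = u_n + (h/6)·(k1 + 2k2 + 2k3 + k4).
x=0.000000, u=-1.060000:
  k1 = f(0.000000, -1.060000) = -1.820232
  k2 = f(0.130000, -1.296630) = -2.593625
  k3 = f(0.130000, -1.397171) = -3.032382
  k4 = f(0.260000, -1.848419) = -5.274979
  u ← -1.060000 + (0.26/6)·(k1 + 2k2 + 2k3 + k4) = -1.855046
x=0.260000, u=-1.855046:
  k1 = f(0.260000, -1.855046) = -5.314739
  k2 = f(0.390000, -2.545962) = -10.110718
  k3 = f(0.390000, -3.169440) = -15.883463
  k4 = f(0.520000, -5.984747) = -57.503854
  u ← -1.855046 + (0.26/6)·(k1 + 2k2 + 2k3 + k4) = -6.830014
u(0.52) ≈ -6.8300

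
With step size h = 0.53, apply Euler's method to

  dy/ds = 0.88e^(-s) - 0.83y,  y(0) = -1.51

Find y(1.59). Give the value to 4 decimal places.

Euler: y_{n+1} = y_n + h·f(s_n, y_n).
s=0.000000, y=-1.510000: f=2.133300 → y ← -1.510000 + 0.53·2.133300 = -0.379351
s=0.530000, y=-0.379351: f=0.832834 → y ← -0.379351 + 0.53·0.832834 = 0.062051
s=1.060000, y=0.062051: f=0.253379 → y ← 0.062051 + 0.53·0.253379 = 0.196342
y(1.59) ≈ 0.1963

0.1963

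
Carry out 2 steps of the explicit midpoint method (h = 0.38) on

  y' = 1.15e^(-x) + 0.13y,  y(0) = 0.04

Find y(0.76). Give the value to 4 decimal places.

Midpoint: k1 = f(x_n, y_n); k2 = f(x_n + h/2, y_n + (h/2)·k1); y_{n+1} = y_n + h·k2.
x=0.000000, y=0.040000:
  k1 = f(0.000000, 0.040000) = 1.155200
  k2 = f(0.190000, 0.259488) = 0.984736
  y ← 0.040000 + 0.38·0.984736 = 0.414200
x=0.380000, y=0.414200:
  k1 = f(0.380000, 0.414200) = 0.840287
  k2 = f(0.570000, 0.573854) = 0.724955
  y ← 0.414200 + 0.38·0.724955 = 0.689683
y(0.76) ≈ 0.6897

0.6897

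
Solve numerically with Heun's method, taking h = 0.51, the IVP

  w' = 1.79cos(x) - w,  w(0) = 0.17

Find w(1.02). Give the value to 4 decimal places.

Heun: k1 = f(x_n, w_n); k2 = f(x_n + h, w_n + h·k1); w_{n+1} = w_n + (h/2)·(k1 + k2).
x=0.000000, w=0.170000:
  k1 = f(0.000000, 0.170000) = 1.620000
  k2 = f(0.510000, 0.996200) = 0.566013
  w ← 0.170000 + (0.51/2)·(1.620000 + 0.566013) = 0.727433
x=0.510000, w=0.727433:
  k1 = f(0.510000, 0.727433) = 0.834779
  k2 = f(1.020000, 1.153171) = -0.216346
  w ← 0.727433 + (0.51/2)·(0.834779 + (-0.216346)) = 0.885134
w(1.02) ≈ 0.8851

0.8851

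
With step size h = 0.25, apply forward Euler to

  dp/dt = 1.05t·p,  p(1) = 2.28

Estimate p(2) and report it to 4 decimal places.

Euler: p_{n+1} = p_n + h·f(t_n, p_n).
t=1.000000, p=2.280000: f=2.394000 → p ← 2.280000 + 0.25·2.394000 = 2.878500
t=1.250000, p=2.878500: f=3.778031 → p ← 2.878500 + 0.25·3.778031 = 3.823008
t=1.500000, p=3.823008: f=6.021237 → p ← 3.823008 + 0.25·6.021237 = 5.328317
t=1.750000, p=5.328317: f=9.790783 → p ← 5.328317 + 0.25·9.790783 = 7.776013
p(2) ≈ 7.7760

7.7760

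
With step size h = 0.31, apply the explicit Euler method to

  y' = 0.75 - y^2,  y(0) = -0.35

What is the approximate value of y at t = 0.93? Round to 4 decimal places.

Euler: y_{n+1} = y_n + h·f(t_n, y_n).
t=0.000000, y=-0.350000: f=0.627500 → y ← -0.350000 + 0.31·0.627500 = -0.155475
t=0.310000, y=-0.155475: f=0.725828 → y ← -0.155475 + 0.31·0.725828 = 0.069532
t=0.620000, y=0.069532: f=0.745165 → y ← 0.069532 + 0.31·0.745165 = 0.300533
y(0.93) ≈ 0.3005

0.3005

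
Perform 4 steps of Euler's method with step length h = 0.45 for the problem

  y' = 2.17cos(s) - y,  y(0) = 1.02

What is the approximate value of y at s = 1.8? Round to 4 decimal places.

1.0695

Euler: y_{n+1} = y_n + h·f(s_n, y_n).
s=0.000000, y=1.020000: f=1.150000 → y ← 1.020000 + 0.45·1.150000 = 1.537500
s=0.450000, y=1.537500: f=0.416470 → y ← 1.537500 + 0.45·0.416470 = 1.724912
s=0.900000, y=1.724912: f=-0.376018 → y ← 1.724912 + 0.45·(-0.376018) = 1.555704
s=1.350000, y=1.555704: f=-1.080459 → y ← 1.555704 + 0.45·(-1.080459) = 1.069497
y(1.8) ≈ 1.0695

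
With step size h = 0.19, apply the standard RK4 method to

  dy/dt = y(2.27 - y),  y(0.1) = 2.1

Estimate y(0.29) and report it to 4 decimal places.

2.1566

RK4: k1 = f(t_n, y_n); k2 = f(t_n + h/2, y_n + (h/2)·k1); k3 = f(t_n + h/2, y_n + (h/2)·k2); k4 = f(t_n + h, y_n + h·k3); y_{n+1} = y_n + (h/6)·(k1 + 2k2 + 2k3 + k4).
t=0.100000, y=2.100000:
  k1 = f(0.100000, 2.100000) = 0.357000
  k2 = f(0.195000, 2.133915) = 0.290394
  k3 = f(0.195000, 2.127587) = 0.302995
  k4 = f(0.290000, 2.157569) = 0.242577
  y ← 2.100000 + (0.19/6)·(k1 + 2k2 + 2k3 + k4) = 2.156568
y(0.29) ≈ 2.1566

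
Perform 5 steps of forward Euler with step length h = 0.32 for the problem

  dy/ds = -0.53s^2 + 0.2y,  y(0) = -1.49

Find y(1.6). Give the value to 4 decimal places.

Euler: y_{n+1} = y_n + h·f(s_n, y_n).
s=0.000000, y=-1.490000: f=-0.298000 → y ← -1.490000 + 0.32·(-0.298000) = -1.585360
s=0.320000, y=-1.585360: f=-0.371344 → y ← -1.585360 + 0.32·(-0.371344) = -1.704190
s=0.640000, y=-1.704190: f=-0.557926 → y ← -1.704190 + 0.32·(-0.557926) = -1.882726
s=0.960000, y=-1.882726: f=-0.864993 → y ← -1.882726 + 0.32·(-0.864993) = -2.159524
s=1.280000, y=-2.159524: f=-1.300257 → y ← -2.159524 + 0.32·(-1.300257) = -2.575606
y(1.6) ≈ -2.5756

-2.5756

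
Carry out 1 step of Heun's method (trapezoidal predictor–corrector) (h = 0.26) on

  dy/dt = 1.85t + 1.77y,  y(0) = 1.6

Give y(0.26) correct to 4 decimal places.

2.5683

Heun: k1 = f(t_n, y_n); k2 = f(t_n + h, y_n + h·k1); y_{n+1} = y_n + (h/2)·(k1 + k2).
t=0.000000, y=1.600000:
  k1 = f(0.000000, 1.600000) = 2.832000
  k2 = f(0.260000, 2.336320) = 4.616286
  y ← 1.600000 + (0.26/2)·(2.832000 + 4.616286) = 2.568277
y(0.26) ≈ 2.5683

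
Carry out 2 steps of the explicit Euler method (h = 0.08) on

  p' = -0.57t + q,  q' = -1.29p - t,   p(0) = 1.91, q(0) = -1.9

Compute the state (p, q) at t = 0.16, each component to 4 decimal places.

1.5866, -2.2849

Euler on (p,q): p_{n+1} = p_n + h·p', q_{n+1} = q_n + h·q'.
0.000000: (1.910000, -1.900000); f=(-1.900000, -2.463900) → (1.758000, -2.097112)
0.080000: (1.758000, -2.097112); f=(-2.142712, -2.347820) → (1.586583, -2.284938)
(p(0.16), q(0.16)) ≈ (1.5866, -2.2849)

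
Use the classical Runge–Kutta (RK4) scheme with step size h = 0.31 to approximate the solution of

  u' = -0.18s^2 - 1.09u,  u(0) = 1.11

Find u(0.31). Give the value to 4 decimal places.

0.7901

RK4: k1 = f(s_n, u_n); k2 = f(s_n + h/2, u_n + (h/2)·k1); k3 = f(s_n + h/2, u_n + (h/2)·k2); k4 = f(s_n + h, u_n + h·k3); u_{n+1} = u_n + (h/6)·(k1 + 2k2 + 2k3 + k4).
s=0.000000, u=1.110000:
  k1 = f(0.000000, 1.110000) = -1.209900
  k2 = f(0.155000, 0.922466) = -1.009812
  k3 = f(0.155000, 0.953479) = -1.043617
  k4 = f(0.310000, 0.786479) = -0.874560
  u ← 1.110000 + (0.31/6)·(k1 + 2k2 + 2k3 + k4) = 0.790115
u(0.31) ≈ 0.7901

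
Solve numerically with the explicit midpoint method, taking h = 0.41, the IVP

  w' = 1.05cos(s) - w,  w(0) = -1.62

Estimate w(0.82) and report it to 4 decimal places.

-0.2407

Midpoint: k1 = f(s_n, w_n); k2 = f(s_n + h/2, w_n + (h/2)·k1); w_{n+1} = w_n + h·k2.
s=0.000000, w=-1.620000:
  k1 = f(0.000000, -1.620000) = 2.670000
  k2 = f(0.205000, -1.072650) = 2.100664
  w ← -1.620000 + 0.41·2.100664 = -0.758728
s=0.410000, w=-0.758728:
  k1 = f(0.410000, -0.758728) = 1.721705
  k2 = f(0.615000, -0.405778) = 1.263390
  w ← -0.758728 + 0.41·1.263390 = -0.240738
w(0.82) ≈ -0.2407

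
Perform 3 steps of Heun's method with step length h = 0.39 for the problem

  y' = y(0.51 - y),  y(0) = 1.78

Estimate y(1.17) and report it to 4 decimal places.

0.8669

Heun: k1 = f(x_n, y_n); k2 = f(x_n + h, y_n + h·k1); y_{n+1} = y_n + (h/2)·(k1 + k2).
x=0.000000, y=1.780000:
  k1 = f(0.000000, 1.780000) = -2.260600
  k2 = f(0.390000, 0.898366) = -0.348895
  y ← 1.780000 + (0.39/2)·(-2.260600 + (-0.348895)) = 1.271149
x=0.390000, y=1.271149:
  k1 = f(0.390000, 1.271149) = -0.967533
  k2 = f(0.780000, 0.893811) = -0.343054
  y ← 1.271149 + (0.39/2)·(-0.967533 + (-0.343054)) = 1.015584
x=0.780000, y=1.015584:
  k1 = f(0.780000, 1.015584) = -0.513463
  k2 = f(1.170000, 0.815333) = -0.248949
  y ← 1.015584 + (0.39/2)·(-0.513463 + (-0.248949)) = 0.866914
y(1.17) ≈ 0.8669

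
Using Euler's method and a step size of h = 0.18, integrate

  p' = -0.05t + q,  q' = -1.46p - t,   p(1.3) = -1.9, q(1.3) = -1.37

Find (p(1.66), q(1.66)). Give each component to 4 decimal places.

-2.3705, -0.8039

Euler on (p,q): p_{n+1} = p_n + h·p', q_{n+1} = q_n + h·q'.
1.300000: (-1.900000, -1.370000); f=(-1.435000, 1.474000) → (-2.158300, -1.104680)
1.480000: (-2.158300, -1.104680); f=(-1.178680, 1.671118) → (-2.370462, -0.803879)
(p(1.66), q(1.66)) ≈ (-2.3705, -0.8039)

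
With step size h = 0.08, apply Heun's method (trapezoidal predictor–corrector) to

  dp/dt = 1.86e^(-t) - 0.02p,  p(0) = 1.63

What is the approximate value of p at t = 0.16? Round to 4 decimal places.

1.8995

Heun: k1 = f(t_n, p_n); k2 = f(t_n + h, p_n + h·k1); p_{n+1} = p_n + (h/2)·(k1 + k2).
t=0.000000, p=1.630000:
  k1 = f(0.000000, 1.630000) = 1.827400
  k2 = f(0.080000, 1.776192) = 1.681473
  p ← 1.630000 + (0.08/2)·(1.827400 + 1.681473) = 1.770355
t=0.080000, p=1.770355:
  k1 = f(0.080000, 1.770355) = 1.681589
  k2 = f(0.160000, 1.904882) = 1.546890
  p ← 1.770355 + (0.08/2)·(1.681589 + 1.546890) = 1.899494
p(0.16) ≈ 1.8995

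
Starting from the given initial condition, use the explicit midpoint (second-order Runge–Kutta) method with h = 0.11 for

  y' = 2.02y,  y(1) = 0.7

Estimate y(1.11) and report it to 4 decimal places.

Midpoint: k1 = f(t_n, y_n); k2 = f(t_n + h/2, y_n + (h/2)·k1); y_{n+1} = y_n + h·k2.
t=1.000000, y=0.700000:
  k1 = f(1.000000, 0.700000) = 1.414000
  k2 = f(1.055000, 0.777770) = 1.571095
  y ← 0.700000 + 0.11·1.571095 = 0.872820
y(1.11) ≈ 0.8728

0.8728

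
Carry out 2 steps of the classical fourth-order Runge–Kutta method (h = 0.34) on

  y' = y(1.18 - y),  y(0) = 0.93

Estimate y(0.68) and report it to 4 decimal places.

1.0531

RK4: k1 = f(x_n, y_n); k2 = f(x_n + h/2, y_n + (h/2)·k1); k3 = f(x_n + h/2, y_n + (h/2)·k2); k4 = f(x_n + h, y_n + h·k3); y_{n+1} = y_n + (h/6)·(k1 + 2k2 + 2k3 + k4).
x=0.000000, y=0.930000:
  k1 = f(0.000000, 0.930000) = 0.232500
  k2 = f(0.170000, 0.969525) = 0.204061
  k3 = f(0.170000, 0.964690) = 0.207707
  k4 = f(0.340000, 1.000620) = 0.179491
  y ← 0.930000 + (0.34/6)·(k1 + 2k2 + 2k3 + k4) = 1.000013
x=0.340000, y=1.000013:
  k1 = f(0.340000, 1.000013) = 0.179989
  k2 = f(0.510000, 1.030611) = 0.153962
  k3 = f(0.510000, 1.026187) = 0.157841
  k4 = f(0.680000, 1.053679) = 0.133102
  y ← 1.000013 + (0.34/6)·(k1 + 2k2 + 2k3 + k4) = 1.053093
y(0.68) ≈ 1.0531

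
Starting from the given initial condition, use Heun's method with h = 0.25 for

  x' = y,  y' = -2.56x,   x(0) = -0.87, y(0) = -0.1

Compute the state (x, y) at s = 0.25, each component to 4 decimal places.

-0.8254, 0.4648

Heun on (x,y): k1 = f(s_n, state_n); k2 = f(s_n + h, state_n + h·k1); state_{n+1} = state_n + (h/2)·(k1 + k2).
0.000000: (-0.870000, -0.100000)
  k1 = (-0.100000, 2.227200)
  predictor → (-0.895000, 0.456800)
  k2 = (0.456800, 2.291200)
  → (-0.825400, 0.464800)
(x(0.25), y(0.25)) ≈ (-0.8254, 0.4648)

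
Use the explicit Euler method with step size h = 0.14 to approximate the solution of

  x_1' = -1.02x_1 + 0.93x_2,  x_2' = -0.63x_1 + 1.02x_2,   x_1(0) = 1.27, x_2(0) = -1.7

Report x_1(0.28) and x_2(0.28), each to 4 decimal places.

0.4759, -2.4247

Euler on (x_1,x_2): x_1_{n+1} = x_1_n + h·x_1', x_2_{n+1} = x_2_n + h·x_2'.
0.000000: (1.270000, -1.700000); f=(-2.876400, -2.534100) → (0.867304, -2.054774)
0.140000: (0.867304, -2.054774); f=(-2.795590, -2.642271) → (0.475921, -2.424692)
(x_1(0.28), x_2(0.28)) ≈ (0.4759, -2.4247)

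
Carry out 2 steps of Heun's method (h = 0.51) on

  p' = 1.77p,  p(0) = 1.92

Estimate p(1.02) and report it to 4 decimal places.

10.2465

Heun: k1 = f(x_n, p_n); k2 = f(x_n + h, p_n + h·k1); p_{n+1} = p_n + (h/2)·(k1 + k2).
x=0.000000, p=1.920000:
  k1 = f(0.000000, 1.920000) = 3.398400
  k2 = f(0.510000, 3.653184) = 6.466136
  p ← 1.920000 + (0.51/2)·(3.398400 + 6.466136) = 4.435457
x=0.510000, p=4.435457:
  k1 = f(0.510000, 4.435457) = 7.850758
  k2 = f(1.020000, 8.439343) = 14.937638
  p ← 4.435457 + (0.51/2)·(7.850758 + 14.937638) = 10.246498
p(1.02) ≈ 10.2465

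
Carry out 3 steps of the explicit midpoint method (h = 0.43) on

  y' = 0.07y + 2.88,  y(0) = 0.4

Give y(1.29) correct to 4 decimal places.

Midpoint: k1 = f(t_n, y_n); k2 = f(t_n + h/2, y_n + (h/2)·k1); y_{n+1} = y_n + h·k2.
t=0.000000, y=0.400000:
  k1 = f(0.000000, 0.400000) = 2.908000
  k2 = f(0.215000, 1.025220) = 2.951765
  y ← 0.400000 + 0.43·2.951765 = 1.669259
t=0.430000, y=1.669259:
  k1 = f(0.430000, 1.669259) = 2.996848
  k2 = f(0.645000, 2.313581) = 3.041951
  y ← 1.669259 + 0.43·3.041951 = 2.977298
t=0.860000, y=2.977298:
  k1 = f(0.860000, 2.977298) = 3.088411
  k2 = f(1.075000, 3.641306) = 3.134891
  y ← 2.977298 + 0.43·3.134891 = 4.325301
y(1.29) ≈ 4.3253

4.3253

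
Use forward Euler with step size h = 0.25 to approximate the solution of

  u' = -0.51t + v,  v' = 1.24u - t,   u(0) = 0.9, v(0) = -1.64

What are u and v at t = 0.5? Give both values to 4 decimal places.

Euler on (u,v): u_{n+1} = u_n + h·u', v_{n+1} = v_n + h·v'.
0.000000: (0.900000, -1.640000); f=(-1.640000, 1.116000) → (0.490000, -1.361000)
0.250000: (0.490000, -1.361000); f=(-1.488500, 0.357600) → (0.117875, -1.271600)
(u(0.5), v(0.5)) ≈ (0.1179, -1.2716)

0.1179, -1.2716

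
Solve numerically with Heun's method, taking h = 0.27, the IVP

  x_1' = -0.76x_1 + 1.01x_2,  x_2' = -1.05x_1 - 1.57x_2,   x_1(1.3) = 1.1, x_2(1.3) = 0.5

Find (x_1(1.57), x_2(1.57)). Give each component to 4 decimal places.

Heun on (x_1,x_2): k1 = f(s_n, state_n); k2 = f(s_n + h, state_n + h·k1); state_{n+1} = state_n + (h/2)·(k1 + k2).
1.300000: (1.100000, 0.500000)
  k1 = (-0.331000, -1.940000)
  predictor → (1.010630, -0.023800)
  k2 = (-0.792117, -1.023795)
  → (0.948379, 0.099888)
(x_1(1.57), x_2(1.57)) ≈ (0.9484, 0.0999)

0.9484, 0.0999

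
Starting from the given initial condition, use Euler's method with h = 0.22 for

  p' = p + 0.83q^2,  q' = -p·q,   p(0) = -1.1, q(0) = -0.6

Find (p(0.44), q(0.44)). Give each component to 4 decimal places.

Euler on (p,q): p_{n+1} = p_n + h·p', q_{n+1} = q_n + h·q'.
0.000000: (-1.100000, -0.600000); f=(-0.801200, -0.660000) → (-1.276264, -0.745200)
0.220000: (-1.276264, -0.745200); f=(-0.815346, -0.951072) → (-1.455640, -0.954436)
(p(0.44), q(0.44)) ≈ (-1.4556, -0.9544)

-1.4556, -0.9544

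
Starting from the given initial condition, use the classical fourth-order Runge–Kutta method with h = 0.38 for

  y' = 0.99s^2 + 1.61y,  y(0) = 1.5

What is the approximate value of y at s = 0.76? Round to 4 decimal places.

5.2972

RK4: k1 = f(s_n, y_n); k2 = f(s_n + h/2, y_n + (h/2)·k1); k3 = f(s_n + h/2, y_n + (h/2)·k2); k4 = f(s_n + h, y_n + h·k3); y_{n+1} = y_n + (h/6)·(k1 + 2k2 + 2k3 + k4).
s=0.000000, y=1.500000:
  k1 = f(0.000000, 1.500000) = 2.415000
  k2 = f(0.190000, 1.958850) = 3.189488
  k3 = f(0.190000, 2.106003) = 3.426403
  k4 = f(0.380000, 2.802033) = 4.654229
  y ← 1.500000 + (0.38/6)·(k1 + 2k2 + 2k3 + k4) = 2.785731
s=0.380000, y=2.785731:
  k1 = f(0.380000, 2.785731) = 4.627982
  k2 = f(0.570000, 3.665047) = 6.222377
  k3 = f(0.570000, 3.967982) = 6.710103
  k4 = f(0.760000, 5.335570) = 9.162091
  y ← 2.785731 + (0.38/6)·(k1 + 2k2 + 2k3 + k4) = 5.297216
y(0.76) ≈ 5.2972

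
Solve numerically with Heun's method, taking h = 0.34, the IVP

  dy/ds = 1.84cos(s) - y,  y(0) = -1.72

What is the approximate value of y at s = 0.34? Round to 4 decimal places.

-0.7333

Heun: k1 = f(s_n, y_n); k2 = f(s_n + h, y_n + h·k1); y_{n+1} = y_n + (h/2)·(k1 + k2).
s=0.000000, y=-1.720000:
  k1 = f(0.000000, -1.720000) = 3.560000
  k2 = f(0.340000, -0.509600) = 2.244269
  y ← -1.720000 + (0.34/2)·(3.560000 + 2.244269) = -0.733274
y(0.34) ≈ -0.7333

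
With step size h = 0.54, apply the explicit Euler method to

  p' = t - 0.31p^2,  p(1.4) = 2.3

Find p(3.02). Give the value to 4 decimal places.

Euler: p_{n+1} = p_n + h·f(t_n, p_n).
t=1.400000, p=2.300000: f=-0.239900 → p ← 2.300000 + 0.54·(-0.239900) = 2.170454
t=1.940000, p=2.170454: f=0.479630 → p ← 2.170454 + 0.54·0.479630 = 2.429454
t=2.480000, p=2.429454: f=0.650303 → p ← 2.429454 + 0.54·0.650303 = 2.780618
p(3.02) ≈ 2.7806

2.7806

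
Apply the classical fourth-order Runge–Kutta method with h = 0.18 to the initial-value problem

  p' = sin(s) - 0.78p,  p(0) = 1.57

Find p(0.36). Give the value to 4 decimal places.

RK4: k1 = f(s_n, p_n); k2 = f(s_n + h/2, p_n + (h/2)·k1); k3 = f(s_n + h/2, p_n + (h/2)·k2); k4 = f(s_n + h, p_n + h·k3); p_{n+1} = p_n + (h/6)·(k1 + 2k2 + 2k3 + k4).
s=0.000000, p=1.570000:
  k1 = f(0.000000, 1.570000) = -1.224600
  k2 = f(0.090000, 1.459786) = -1.048755
  k3 = f(0.090000, 1.475612) = -1.061099
  k4 = f(0.180000, 1.379002) = -0.896592
  p ← 1.570000 + (0.18/6)·(k1 + 2k2 + 2k3 + k4) = 1.379773
s=0.180000, p=1.379773:
  k1 = f(0.180000, 1.379773) = -0.897193
  k2 = f(0.270000, 1.299026) = -0.746509
  k3 = f(0.270000, 1.312587) = -0.757087
  k4 = f(0.360000, 1.243497) = -0.617654
  p ← 1.379773 + (0.18/6)·(k1 + 2k2 + 2k3 + k4) = 1.244112
p(0.36) ≈ 1.2441

1.2441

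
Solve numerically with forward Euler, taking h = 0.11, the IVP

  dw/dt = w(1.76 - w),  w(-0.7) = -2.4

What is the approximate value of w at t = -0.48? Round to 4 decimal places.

-5.5216

Euler: w_{n+1} = w_n + h·f(t_n, w_n).
t=-0.700000, w=-2.400000: f=-9.984000 → w ← -2.400000 + 0.11·(-9.984000) = -3.498240
t=-0.590000, w=-3.498240: f=-18.394585 → w ← -3.498240 + 0.11·(-18.394585) = -5.521644
w(-0.48) ≈ -5.5216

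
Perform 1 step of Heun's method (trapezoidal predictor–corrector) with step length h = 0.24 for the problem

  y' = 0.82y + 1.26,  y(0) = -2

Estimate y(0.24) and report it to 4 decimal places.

-2.1002

Heun: k1 = f(x_n, y_n); k2 = f(x_n + h, y_n + h·k1); y_{n+1} = y_n + (h/2)·(k1 + k2).
x=0.000000, y=-2.000000:
  k1 = f(0.000000, -2.000000) = -0.380000
  k2 = f(0.240000, -2.091200) = -0.454784
  y ← -2.000000 + (0.24/2)·(-0.380000 + (-0.454784)) = -2.100174
y(0.24) ≈ -2.1002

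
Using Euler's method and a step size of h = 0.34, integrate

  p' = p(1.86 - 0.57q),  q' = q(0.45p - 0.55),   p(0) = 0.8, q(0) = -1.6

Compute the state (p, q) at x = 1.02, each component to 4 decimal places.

Euler on (p,q): p_{n+1} = p_n + h·p', q_{n+1} = q_n + h·q'.
0.000000: (0.800000, -1.600000); f=(2.217600, 0.304000) → (1.553984, -1.496640)
0.340000: (1.553984, -1.496640); f=(4.216090, -0.223438) → (2.987455, -1.572609)
0.680000: (2.987455, -1.572609); f=(8.234581, -1.249209) → (5.787212, -1.997340)
(p(1.02), q(1.02)) ≈ (5.7872, -1.9973)

5.7872, -1.9973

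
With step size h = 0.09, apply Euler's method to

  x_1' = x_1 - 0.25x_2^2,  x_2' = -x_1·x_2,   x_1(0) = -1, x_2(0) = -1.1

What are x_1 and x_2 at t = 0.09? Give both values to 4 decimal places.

-1.1172, -1.1990

Euler on (x_1,x_2): x_1_{n+1} = x_1_n + h·x_1', x_2_{n+1} = x_2_n + h·x_2'.
0.000000: (-1.000000, -1.100000); f=(-1.302500, -1.100000) → (-1.117225, -1.199000)
(x_1(0.09), x_2(0.09)) ≈ (-1.1172, -1.1990)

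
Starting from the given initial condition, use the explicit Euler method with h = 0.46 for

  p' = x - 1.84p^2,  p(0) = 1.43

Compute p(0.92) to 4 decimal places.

-0.1658

Euler: p_{n+1} = p_n + h·f(x_n, p_n).
x=0.000000, p=1.430000: f=-3.762616 → p ← 1.430000 + 0.46·(-3.762616) = -0.300803
x=0.460000, p=-0.300803: f=0.293512 → p ← -0.300803 + 0.46·0.293512 = -0.165788
p(0.92) ≈ -0.1658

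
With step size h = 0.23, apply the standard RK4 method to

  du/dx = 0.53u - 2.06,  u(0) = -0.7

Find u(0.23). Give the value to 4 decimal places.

-1.2946

RK4: k1 = f(x_n, u_n); k2 = f(x_n + h/2, u_n + (h/2)·k1); k3 = f(x_n + h/2, u_n + (h/2)·k2); k4 = f(x_n + h, u_n + h·k3); u_{n+1} = u_n + (h/6)·(k1 + 2k2 + 2k3 + k4).
x=0.000000, u=-0.700000:
  k1 = f(0.000000, -0.700000) = -2.431000
  k2 = f(0.115000, -0.979565) = -2.579169
  k3 = f(0.115000, -0.996604) = -2.588200
  k4 = f(0.230000, -1.295286) = -2.746502
  u ← -0.700000 + (0.23/6)·(k1 + 2k2 + 2k3 + k4) = -1.294636
u(0.23) ≈ -1.2946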